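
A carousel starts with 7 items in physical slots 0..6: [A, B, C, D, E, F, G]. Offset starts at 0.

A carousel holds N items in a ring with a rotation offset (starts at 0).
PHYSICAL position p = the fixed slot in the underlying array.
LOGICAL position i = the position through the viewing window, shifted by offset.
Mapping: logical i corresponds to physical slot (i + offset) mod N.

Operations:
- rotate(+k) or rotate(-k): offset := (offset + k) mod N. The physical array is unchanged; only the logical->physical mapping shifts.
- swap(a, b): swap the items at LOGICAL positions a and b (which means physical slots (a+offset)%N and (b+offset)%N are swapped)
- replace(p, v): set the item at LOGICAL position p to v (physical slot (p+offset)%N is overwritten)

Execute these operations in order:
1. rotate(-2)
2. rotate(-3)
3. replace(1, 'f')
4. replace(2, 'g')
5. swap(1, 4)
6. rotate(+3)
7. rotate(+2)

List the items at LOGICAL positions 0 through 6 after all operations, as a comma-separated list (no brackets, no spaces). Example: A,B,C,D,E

Answer: A,B,C,G,g,F,f

Derivation:
After op 1 (rotate(-2)): offset=5, physical=[A,B,C,D,E,F,G], logical=[F,G,A,B,C,D,E]
After op 2 (rotate(-3)): offset=2, physical=[A,B,C,D,E,F,G], logical=[C,D,E,F,G,A,B]
After op 3 (replace(1, 'f')): offset=2, physical=[A,B,C,f,E,F,G], logical=[C,f,E,F,G,A,B]
After op 4 (replace(2, 'g')): offset=2, physical=[A,B,C,f,g,F,G], logical=[C,f,g,F,G,A,B]
After op 5 (swap(1, 4)): offset=2, physical=[A,B,C,G,g,F,f], logical=[C,G,g,F,f,A,B]
After op 6 (rotate(+3)): offset=5, physical=[A,B,C,G,g,F,f], logical=[F,f,A,B,C,G,g]
After op 7 (rotate(+2)): offset=0, physical=[A,B,C,G,g,F,f], logical=[A,B,C,G,g,F,f]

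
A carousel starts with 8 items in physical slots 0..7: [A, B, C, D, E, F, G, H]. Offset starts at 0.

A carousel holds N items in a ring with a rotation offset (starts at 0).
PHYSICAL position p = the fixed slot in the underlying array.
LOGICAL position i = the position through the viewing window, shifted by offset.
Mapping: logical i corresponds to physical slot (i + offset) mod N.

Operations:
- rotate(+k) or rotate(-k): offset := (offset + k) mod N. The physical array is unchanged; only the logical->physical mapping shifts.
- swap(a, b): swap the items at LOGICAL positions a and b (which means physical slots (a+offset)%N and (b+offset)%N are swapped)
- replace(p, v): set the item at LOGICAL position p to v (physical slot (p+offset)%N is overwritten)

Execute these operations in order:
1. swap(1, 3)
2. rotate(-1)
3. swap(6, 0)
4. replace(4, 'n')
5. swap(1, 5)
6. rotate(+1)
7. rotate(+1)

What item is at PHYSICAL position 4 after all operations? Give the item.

Answer: A

Derivation:
After op 1 (swap(1, 3)): offset=0, physical=[A,D,C,B,E,F,G,H], logical=[A,D,C,B,E,F,G,H]
After op 2 (rotate(-1)): offset=7, physical=[A,D,C,B,E,F,G,H], logical=[H,A,D,C,B,E,F,G]
After op 3 (swap(6, 0)): offset=7, physical=[A,D,C,B,E,H,G,F], logical=[F,A,D,C,B,E,H,G]
After op 4 (replace(4, 'n')): offset=7, physical=[A,D,C,n,E,H,G,F], logical=[F,A,D,C,n,E,H,G]
After op 5 (swap(1, 5)): offset=7, physical=[E,D,C,n,A,H,G,F], logical=[F,E,D,C,n,A,H,G]
After op 6 (rotate(+1)): offset=0, physical=[E,D,C,n,A,H,G,F], logical=[E,D,C,n,A,H,G,F]
After op 7 (rotate(+1)): offset=1, physical=[E,D,C,n,A,H,G,F], logical=[D,C,n,A,H,G,F,E]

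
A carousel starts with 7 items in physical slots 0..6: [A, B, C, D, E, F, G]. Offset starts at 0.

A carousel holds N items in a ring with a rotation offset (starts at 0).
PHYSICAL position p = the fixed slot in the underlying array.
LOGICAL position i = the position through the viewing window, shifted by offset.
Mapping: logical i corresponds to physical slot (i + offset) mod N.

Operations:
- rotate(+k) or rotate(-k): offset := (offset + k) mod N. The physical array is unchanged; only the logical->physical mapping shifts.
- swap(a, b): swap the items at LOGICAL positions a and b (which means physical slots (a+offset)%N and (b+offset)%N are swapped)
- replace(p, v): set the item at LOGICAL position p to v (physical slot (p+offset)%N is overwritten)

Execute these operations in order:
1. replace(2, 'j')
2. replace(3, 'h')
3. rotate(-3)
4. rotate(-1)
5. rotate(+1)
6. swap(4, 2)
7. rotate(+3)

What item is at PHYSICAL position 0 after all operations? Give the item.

After op 1 (replace(2, 'j')): offset=0, physical=[A,B,j,D,E,F,G], logical=[A,B,j,D,E,F,G]
After op 2 (replace(3, 'h')): offset=0, physical=[A,B,j,h,E,F,G], logical=[A,B,j,h,E,F,G]
After op 3 (rotate(-3)): offset=4, physical=[A,B,j,h,E,F,G], logical=[E,F,G,A,B,j,h]
After op 4 (rotate(-1)): offset=3, physical=[A,B,j,h,E,F,G], logical=[h,E,F,G,A,B,j]
After op 5 (rotate(+1)): offset=4, physical=[A,B,j,h,E,F,G], logical=[E,F,G,A,B,j,h]
After op 6 (swap(4, 2)): offset=4, physical=[A,G,j,h,E,F,B], logical=[E,F,B,A,G,j,h]
After op 7 (rotate(+3)): offset=0, physical=[A,G,j,h,E,F,B], logical=[A,G,j,h,E,F,B]

Answer: A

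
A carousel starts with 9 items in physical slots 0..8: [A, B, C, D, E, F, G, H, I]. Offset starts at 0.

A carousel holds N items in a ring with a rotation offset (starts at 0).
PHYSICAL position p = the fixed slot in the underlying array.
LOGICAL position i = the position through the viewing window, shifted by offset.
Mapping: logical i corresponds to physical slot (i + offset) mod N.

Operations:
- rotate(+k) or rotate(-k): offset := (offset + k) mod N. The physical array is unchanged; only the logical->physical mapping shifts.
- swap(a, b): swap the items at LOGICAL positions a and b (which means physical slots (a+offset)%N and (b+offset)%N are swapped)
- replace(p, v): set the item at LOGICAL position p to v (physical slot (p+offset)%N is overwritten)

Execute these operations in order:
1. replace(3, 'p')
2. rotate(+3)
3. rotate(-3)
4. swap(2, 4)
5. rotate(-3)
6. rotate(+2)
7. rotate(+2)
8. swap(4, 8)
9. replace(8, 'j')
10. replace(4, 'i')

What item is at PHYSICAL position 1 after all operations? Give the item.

After op 1 (replace(3, 'p')): offset=0, physical=[A,B,C,p,E,F,G,H,I], logical=[A,B,C,p,E,F,G,H,I]
After op 2 (rotate(+3)): offset=3, physical=[A,B,C,p,E,F,G,H,I], logical=[p,E,F,G,H,I,A,B,C]
After op 3 (rotate(-3)): offset=0, physical=[A,B,C,p,E,F,G,H,I], logical=[A,B,C,p,E,F,G,H,I]
After op 4 (swap(2, 4)): offset=0, physical=[A,B,E,p,C,F,G,H,I], logical=[A,B,E,p,C,F,G,H,I]
After op 5 (rotate(-3)): offset=6, physical=[A,B,E,p,C,F,G,H,I], logical=[G,H,I,A,B,E,p,C,F]
After op 6 (rotate(+2)): offset=8, physical=[A,B,E,p,C,F,G,H,I], logical=[I,A,B,E,p,C,F,G,H]
After op 7 (rotate(+2)): offset=1, physical=[A,B,E,p,C,F,G,H,I], logical=[B,E,p,C,F,G,H,I,A]
After op 8 (swap(4, 8)): offset=1, physical=[F,B,E,p,C,A,G,H,I], logical=[B,E,p,C,A,G,H,I,F]
After op 9 (replace(8, 'j')): offset=1, physical=[j,B,E,p,C,A,G,H,I], logical=[B,E,p,C,A,G,H,I,j]
After op 10 (replace(4, 'i')): offset=1, physical=[j,B,E,p,C,i,G,H,I], logical=[B,E,p,C,i,G,H,I,j]

Answer: B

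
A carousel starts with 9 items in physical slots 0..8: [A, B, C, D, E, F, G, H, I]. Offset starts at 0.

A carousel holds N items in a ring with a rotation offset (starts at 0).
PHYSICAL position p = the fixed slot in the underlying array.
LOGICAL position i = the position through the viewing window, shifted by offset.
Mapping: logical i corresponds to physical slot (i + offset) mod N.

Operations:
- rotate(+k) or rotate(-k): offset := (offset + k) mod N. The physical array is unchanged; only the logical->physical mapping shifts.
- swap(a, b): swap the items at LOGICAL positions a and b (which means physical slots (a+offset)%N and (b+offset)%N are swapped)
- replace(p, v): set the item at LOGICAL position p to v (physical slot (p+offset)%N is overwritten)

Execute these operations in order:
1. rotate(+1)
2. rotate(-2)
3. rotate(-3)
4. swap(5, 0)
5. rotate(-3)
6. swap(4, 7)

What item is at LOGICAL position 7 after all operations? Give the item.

Answer: G

Derivation:
After op 1 (rotate(+1)): offset=1, physical=[A,B,C,D,E,F,G,H,I], logical=[B,C,D,E,F,G,H,I,A]
After op 2 (rotate(-2)): offset=8, physical=[A,B,C,D,E,F,G,H,I], logical=[I,A,B,C,D,E,F,G,H]
After op 3 (rotate(-3)): offset=5, physical=[A,B,C,D,E,F,G,H,I], logical=[F,G,H,I,A,B,C,D,E]
After op 4 (swap(5, 0)): offset=5, physical=[A,F,C,D,E,B,G,H,I], logical=[B,G,H,I,A,F,C,D,E]
After op 5 (rotate(-3)): offset=2, physical=[A,F,C,D,E,B,G,H,I], logical=[C,D,E,B,G,H,I,A,F]
After op 6 (swap(4, 7)): offset=2, physical=[G,F,C,D,E,B,A,H,I], logical=[C,D,E,B,A,H,I,G,F]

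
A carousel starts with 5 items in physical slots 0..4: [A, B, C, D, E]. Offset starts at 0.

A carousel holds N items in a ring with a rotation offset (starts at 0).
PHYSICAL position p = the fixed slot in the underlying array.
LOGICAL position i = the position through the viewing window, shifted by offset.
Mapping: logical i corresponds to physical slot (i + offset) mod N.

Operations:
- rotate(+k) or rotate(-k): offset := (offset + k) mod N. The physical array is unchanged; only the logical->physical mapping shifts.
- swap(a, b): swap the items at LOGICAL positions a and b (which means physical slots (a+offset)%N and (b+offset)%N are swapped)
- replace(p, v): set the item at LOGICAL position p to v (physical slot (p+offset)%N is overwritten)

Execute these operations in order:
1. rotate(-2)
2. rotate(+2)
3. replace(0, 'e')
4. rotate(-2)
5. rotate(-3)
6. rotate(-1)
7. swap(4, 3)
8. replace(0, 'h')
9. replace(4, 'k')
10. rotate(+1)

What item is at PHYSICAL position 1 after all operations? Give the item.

After op 1 (rotate(-2)): offset=3, physical=[A,B,C,D,E], logical=[D,E,A,B,C]
After op 2 (rotate(+2)): offset=0, physical=[A,B,C,D,E], logical=[A,B,C,D,E]
After op 3 (replace(0, 'e')): offset=0, physical=[e,B,C,D,E], logical=[e,B,C,D,E]
After op 4 (rotate(-2)): offset=3, physical=[e,B,C,D,E], logical=[D,E,e,B,C]
After op 5 (rotate(-3)): offset=0, physical=[e,B,C,D,E], logical=[e,B,C,D,E]
After op 6 (rotate(-1)): offset=4, physical=[e,B,C,D,E], logical=[E,e,B,C,D]
After op 7 (swap(4, 3)): offset=4, physical=[e,B,D,C,E], logical=[E,e,B,D,C]
After op 8 (replace(0, 'h')): offset=4, physical=[e,B,D,C,h], logical=[h,e,B,D,C]
After op 9 (replace(4, 'k')): offset=4, physical=[e,B,D,k,h], logical=[h,e,B,D,k]
After op 10 (rotate(+1)): offset=0, physical=[e,B,D,k,h], logical=[e,B,D,k,h]

Answer: B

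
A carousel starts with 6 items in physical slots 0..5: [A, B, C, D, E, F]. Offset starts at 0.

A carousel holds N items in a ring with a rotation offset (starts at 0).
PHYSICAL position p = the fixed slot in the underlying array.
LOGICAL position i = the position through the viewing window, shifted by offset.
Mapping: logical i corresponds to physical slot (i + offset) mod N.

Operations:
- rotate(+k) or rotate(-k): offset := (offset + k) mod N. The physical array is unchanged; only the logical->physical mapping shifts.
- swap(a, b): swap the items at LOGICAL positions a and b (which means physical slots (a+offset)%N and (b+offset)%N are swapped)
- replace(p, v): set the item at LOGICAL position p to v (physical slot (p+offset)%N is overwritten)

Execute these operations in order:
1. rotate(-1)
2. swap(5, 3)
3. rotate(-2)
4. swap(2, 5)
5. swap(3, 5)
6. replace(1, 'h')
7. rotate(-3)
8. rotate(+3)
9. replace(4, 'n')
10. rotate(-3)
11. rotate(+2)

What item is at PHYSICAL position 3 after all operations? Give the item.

Answer: D

Derivation:
After op 1 (rotate(-1)): offset=5, physical=[A,B,C,D,E,F], logical=[F,A,B,C,D,E]
After op 2 (swap(5, 3)): offset=5, physical=[A,B,E,D,C,F], logical=[F,A,B,E,D,C]
After op 3 (rotate(-2)): offset=3, physical=[A,B,E,D,C,F], logical=[D,C,F,A,B,E]
After op 4 (swap(2, 5)): offset=3, physical=[A,B,F,D,C,E], logical=[D,C,E,A,B,F]
After op 5 (swap(3, 5)): offset=3, physical=[F,B,A,D,C,E], logical=[D,C,E,F,B,A]
After op 6 (replace(1, 'h')): offset=3, physical=[F,B,A,D,h,E], logical=[D,h,E,F,B,A]
After op 7 (rotate(-3)): offset=0, physical=[F,B,A,D,h,E], logical=[F,B,A,D,h,E]
After op 8 (rotate(+3)): offset=3, physical=[F,B,A,D,h,E], logical=[D,h,E,F,B,A]
After op 9 (replace(4, 'n')): offset=3, physical=[F,n,A,D,h,E], logical=[D,h,E,F,n,A]
After op 10 (rotate(-3)): offset=0, physical=[F,n,A,D,h,E], logical=[F,n,A,D,h,E]
After op 11 (rotate(+2)): offset=2, physical=[F,n,A,D,h,E], logical=[A,D,h,E,F,n]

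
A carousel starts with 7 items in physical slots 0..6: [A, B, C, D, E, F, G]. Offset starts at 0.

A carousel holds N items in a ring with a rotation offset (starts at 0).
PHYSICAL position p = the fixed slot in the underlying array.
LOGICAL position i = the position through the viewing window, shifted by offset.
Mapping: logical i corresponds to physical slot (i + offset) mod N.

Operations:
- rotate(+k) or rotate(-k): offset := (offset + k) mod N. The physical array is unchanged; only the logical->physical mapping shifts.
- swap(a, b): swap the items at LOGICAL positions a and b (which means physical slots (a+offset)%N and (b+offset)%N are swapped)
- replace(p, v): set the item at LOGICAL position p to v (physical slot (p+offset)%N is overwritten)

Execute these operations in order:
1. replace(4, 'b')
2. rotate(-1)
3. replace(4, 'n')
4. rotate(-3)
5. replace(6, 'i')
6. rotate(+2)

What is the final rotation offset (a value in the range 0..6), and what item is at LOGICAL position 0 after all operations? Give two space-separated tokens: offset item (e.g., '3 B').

Answer: 5 F

Derivation:
After op 1 (replace(4, 'b')): offset=0, physical=[A,B,C,D,b,F,G], logical=[A,B,C,D,b,F,G]
After op 2 (rotate(-1)): offset=6, physical=[A,B,C,D,b,F,G], logical=[G,A,B,C,D,b,F]
After op 3 (replace(4, 'n')): offset=6, physical=[A,B,C,n,b,F,G], logical=[G,A,B,C,n,b,F]
After op 4 (rotate(-3)): offset=3, physical=[A,B,C,n,b,F,G], logical=[n,b,F,G,A,B,C]
After op 5 (replace(6, 'i')): offset=3, physical=[A,B,i,n,b,F,G], logical=[n,b,F,G,A,B,i]
After op 6 (rotate(+2)): offset=5, physical=[A,B,i,n,b,F,G], logical=[F,G,A,B,i,n,b]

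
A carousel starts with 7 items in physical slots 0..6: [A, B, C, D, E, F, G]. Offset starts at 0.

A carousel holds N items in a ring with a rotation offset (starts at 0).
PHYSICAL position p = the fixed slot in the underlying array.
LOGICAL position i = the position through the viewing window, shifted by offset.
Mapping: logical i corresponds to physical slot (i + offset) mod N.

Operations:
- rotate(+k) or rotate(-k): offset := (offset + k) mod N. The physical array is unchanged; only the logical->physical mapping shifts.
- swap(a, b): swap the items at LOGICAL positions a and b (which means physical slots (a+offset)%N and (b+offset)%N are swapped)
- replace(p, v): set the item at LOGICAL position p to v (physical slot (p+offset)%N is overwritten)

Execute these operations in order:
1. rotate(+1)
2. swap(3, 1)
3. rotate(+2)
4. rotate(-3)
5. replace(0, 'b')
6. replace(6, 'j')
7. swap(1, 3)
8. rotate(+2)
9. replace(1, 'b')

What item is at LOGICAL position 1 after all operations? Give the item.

After op 1 (rotate(+1)): offset=1, physical=[A,B,C,D,E,F,G], logical=[B,C,D,E,F,G,A]
After op 2 (swap(3, 1)): offset=1, physical=[A,B,E,D,C,F,G], logical=[B,E,D,C,F,G,A]
After op 3 (rotate(+2)): offset=3, physical=[A,B,E,D,C,F,G], logical=[D,C,F,G,A,B,E]
After op 4 (rotate(-3)): offset=0, physical=[A,B,E,D,C,F,G], logical=[A,B,E,D,C,F,G]
After op 5 (replace(0, 'b')): offset=0, physical=[b,B,E,D,C,F,G], logical=[b,B,E,D,C,F,G]
After op 6 (replace(6, 'j')): offset=0, physical=[b,B,E,D,C,F,j], logical=[b,B,E,D,C,F,j]
After op 7 (swap(1, 3)): offset=0, physical=[b,D,E,B,C,F,j], logical=[b,D,E,B,C,F,j]
After op 8 (rotate(+2)): offset=2, physical=[b,D,E,B,C,F,j], logical=[E,B,C,F,j,b,D]
After op 9 (replace(1, 'b')): offset=2, physical=[b,D,E,b,C,F,j], logical=[E,b,C,F,j,b,D]

Answer: b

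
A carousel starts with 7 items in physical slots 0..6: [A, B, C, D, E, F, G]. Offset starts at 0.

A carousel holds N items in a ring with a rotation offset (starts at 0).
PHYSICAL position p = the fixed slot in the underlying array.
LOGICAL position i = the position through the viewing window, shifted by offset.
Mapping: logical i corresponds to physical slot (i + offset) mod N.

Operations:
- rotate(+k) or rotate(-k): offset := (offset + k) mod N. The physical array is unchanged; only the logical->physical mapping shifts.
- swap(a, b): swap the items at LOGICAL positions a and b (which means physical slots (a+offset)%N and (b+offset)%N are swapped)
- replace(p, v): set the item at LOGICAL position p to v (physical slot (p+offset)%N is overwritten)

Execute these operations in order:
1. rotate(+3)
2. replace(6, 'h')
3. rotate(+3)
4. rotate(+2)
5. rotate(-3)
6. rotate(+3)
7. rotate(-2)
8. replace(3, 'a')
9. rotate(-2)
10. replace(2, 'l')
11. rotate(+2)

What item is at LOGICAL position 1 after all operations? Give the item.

After op 1 (rotate(+3)): offset=3, physical=[A,B,C,D,E,F,G], logical=[D,E,F,G,A,B,C]
After op 2 (replace(6, 'h')): offset=3, physical=[A,B,h,D,E,F,G], logical=[D,E,F,G,A,B,h]
After op 3 (rotate(+3)): offset=6, physical=[A,B,h,D,E,F,G], logical=[G,A,B,h,D,E,F]
After op 4 (rotate(+2)): offset=1, physical=[A,B,h,D,E,F,G], logical=[B,h,D,E,F,G,A]
After op 5 (rotate(-3)): offset=5, physical=[A,B,h,D,E,F,G], logical=[F,G,A,B,h,D,E]
After op 6 (rotate(+3)): offset=1, physical=[A,B,h,D,E,F,G], logical=[B,h,D,E,F,G,A]
After op 7 (rotate(-2)): offset=6, physical=[A,B,h,D,E,F,G], logical=[G,A,B,h,D,E,F]
After op 8 (replace(3, 'a')): offset=6, physical=[A,B,a,D,E,F,G], logical=[G,A,B,a,D,E,F]
After op 9 (rotate(-2)): offset=4, physical=[A,B,a,D,E,F,G], logical=[E,F,G,A,B,a,D]
After op 10 (replace(2, 'l')): offset=4, physical=[A,B,a,D,E,F,l], logical=[E,F,l,A,B,a,D]
After op 11 (rotate(+2)): offset=6, physical=[A,B,a,D,E,F,l], logical=[l,A,B,a,D,E,F]

Answer: A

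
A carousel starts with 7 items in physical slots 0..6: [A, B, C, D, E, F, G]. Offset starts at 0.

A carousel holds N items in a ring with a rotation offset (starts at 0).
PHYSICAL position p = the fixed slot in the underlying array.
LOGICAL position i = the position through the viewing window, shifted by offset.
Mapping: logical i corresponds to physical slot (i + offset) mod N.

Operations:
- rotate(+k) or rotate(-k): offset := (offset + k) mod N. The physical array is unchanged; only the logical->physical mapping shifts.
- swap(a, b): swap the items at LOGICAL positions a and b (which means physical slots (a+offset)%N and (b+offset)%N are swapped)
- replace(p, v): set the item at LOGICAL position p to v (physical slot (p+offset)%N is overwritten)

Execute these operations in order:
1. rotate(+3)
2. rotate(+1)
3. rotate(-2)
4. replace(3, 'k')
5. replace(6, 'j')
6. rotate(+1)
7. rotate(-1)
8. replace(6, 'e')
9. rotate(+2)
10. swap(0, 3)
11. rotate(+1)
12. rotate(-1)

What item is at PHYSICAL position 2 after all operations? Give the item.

Answer: C

Derivation:
After op 1 (rotate(+3)): offset=3, physical=[A,B,C,D,E,F,G], logical=[D,E,F,G,A,B,C]
After op 2 (rotate(+1)): offset=4, physical=[A,B,C,D,E,F,G], logical=[E,F,G,A,B,C,D]
After op 3 (rotate(-2)): offset=2, physical=[A,B,C,D,E,F,G], logical=[C,D,E,F,G,A,B]
After op 4 (replace(3, 'k')): offset=2, physical=[A,B,C,D,E,k,G], logical=[C,D,E,k,G,A,B]
After op 5 (replace(6, 'j')): offset=2, physical=[A,j,C,D,E,k,G], logical=[C,D,E,k,G,A,j]
After op 6 (rotate(+1)): offset=3, physical=[A,j,C,D,E,k,G], logical=[D,E,k,G,A,j,C]
After op 7 (rotate(-1)): offset=2, physical=[A,j,C,D,E,k,G], logical=[C,D,E,k,G,A,j]
After op 8 (replace(6, 'e')): offset=2, physical=[A,e,C,D,E,k,G], logical=[C,D,E,k,G,A,e]
After op 9 (rotate(+2)): offset=4, physical=[A,e,C,D,E,k,G], logical=[E,k,G,A,e,C,D]
After op 10 (swap(0, 3)): offset=4, physical=[E,e,C,D,A,k,G], logical=[A,k,G,E,e,C,D]
After op 11 (rotate(+1)): offset=5, physical=[E,e,C,D,A,k,G], logical=[k,G,E,e,C,D,A]
After op 12 (rotate(-1)): offset=4, physical=[E,e,C,D,A,k,G], logical=[A,k,G,E,e,C,D]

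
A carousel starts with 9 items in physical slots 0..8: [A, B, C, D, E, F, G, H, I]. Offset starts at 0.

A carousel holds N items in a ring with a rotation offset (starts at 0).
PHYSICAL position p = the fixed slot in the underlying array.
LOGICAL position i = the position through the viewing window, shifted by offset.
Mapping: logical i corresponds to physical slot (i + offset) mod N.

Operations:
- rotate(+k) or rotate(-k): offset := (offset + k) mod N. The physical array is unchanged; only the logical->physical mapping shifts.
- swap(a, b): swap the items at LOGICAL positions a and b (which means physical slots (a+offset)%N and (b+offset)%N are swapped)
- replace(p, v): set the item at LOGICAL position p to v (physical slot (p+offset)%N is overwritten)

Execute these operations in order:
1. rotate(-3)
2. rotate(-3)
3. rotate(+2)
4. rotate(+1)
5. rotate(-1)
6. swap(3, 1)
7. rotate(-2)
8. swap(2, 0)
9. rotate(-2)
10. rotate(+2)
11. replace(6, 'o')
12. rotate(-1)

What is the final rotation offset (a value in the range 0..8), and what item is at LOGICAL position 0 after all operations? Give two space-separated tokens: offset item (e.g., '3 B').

After op 1 (rotate(-3)): offset=6, physical=[A,B,C,D,E,F,G,H,I], logical=[G,H,I,A,B,C,D,E,F]
After op 2 (rotate(-3)): offset=3, physical=[A,B,C,D,E,F,G,H,I], logical=[D,E,F,G,H,I,A,B,C]
After op 3 (rotate(+2)): offset=5, physical=[A,B,C,D,E,F,G,H,I], logical=[F,G,H,I,A,B,C,D,E]
After op 4 (rotate(+1)): offset=6, physical=[A,B,C,D,E,F,G,H,I], logical=[G,H,I,A,B,C,D,E,F]
After op 5 (rotate(-1)): offset=5, physical=[A,B,C,D,E,F,G,H,I], logical=[F,G,H,I,A,B,C,D,E]
After op 6 (swap(3, 1)): offset=5, physical=[A,B,C,D,E,F,I,H,G], logical=[F,I,H,G,A,B,C,D,E]
After op 7 (rotate(-2)): offset=3, physical=[A,B,C,D,E,F,I,H,G], logical=[D,E,F,I,H,G,A,B,C]
After op 8 (swap(2, 0)): offset=3, physical=[A,B,C,F,E,D,I,H,G], logical=[F,E,D,I,H,G,A,B,C]
After op 9 (rotate(-2)): offset=1, physical=[A,B,C,F,E,D,I,H,G], logical=[B,C,F,E,D,I,H,G,A]
After op 10 (rotate(+2)): offset=3, physical=[A,B,C,F,E,D,I,H,G], logical=[F,E,D,I,H,G,A,B,C]
After op 11 (replace(6, 'o')): offset=3, physical=[o,B,C,F,E,D,I,H,G], logical=[F,E,D,I,H,G,o,B,C]
After op 12 (rotate(-1)): offset=2, physical=[o,B,C,F,E,D,I,H,G], logical=[C,F,E,D,I,H,G,o,B]

Answer: 2 C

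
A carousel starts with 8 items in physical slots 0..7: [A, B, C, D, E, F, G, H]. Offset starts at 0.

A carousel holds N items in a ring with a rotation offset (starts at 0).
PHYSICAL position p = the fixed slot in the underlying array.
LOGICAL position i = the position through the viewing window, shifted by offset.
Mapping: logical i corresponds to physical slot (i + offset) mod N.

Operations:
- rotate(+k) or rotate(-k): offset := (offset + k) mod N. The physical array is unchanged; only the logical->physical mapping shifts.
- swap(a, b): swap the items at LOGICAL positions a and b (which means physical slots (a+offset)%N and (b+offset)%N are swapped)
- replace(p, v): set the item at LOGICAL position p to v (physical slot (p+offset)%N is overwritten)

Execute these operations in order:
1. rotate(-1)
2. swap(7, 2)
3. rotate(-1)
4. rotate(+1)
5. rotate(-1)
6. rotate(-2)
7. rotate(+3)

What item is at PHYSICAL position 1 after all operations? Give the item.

After op 1 (rotate(-1)): offset=7, physical=[A,B,C,D,E,F,G,H], logical=[H,A,B,C,D,E,F,G]
After op 2 (swap(7, 2)): offset=7, physical=[A,G,C,D,E,F,B,H], logical=[H,A,G,C,D,E,F,B]
After op 3 (rotate(-1)): offset=6, physical=[A,G,C,D,E,F,B,H], logical=[B,H,A,G,C,D,E,F]
After op 4 (rotate(+1)): offset=7, physical=[A,G,C,D,E,F,B,H], logical=[H,A,G,C,D,E,F,B]
After op 5 (rotate(-1)): offset=6, physical=[A,G,C,D,E,F,B,H], logical=[B,H,A,G,C,D,E,F]
After op 6 (rotate(-2)): offset=4, physical=[A,G,C,D,E,F,B,H], logical=[E,F,B,H,A,G,C,D]
After op 7 (rotate(+3)): offset=7, physical=[A,G,C,D,E,F,B,H], logical=[H,A,G,C,D,E,F,B]

Answer: G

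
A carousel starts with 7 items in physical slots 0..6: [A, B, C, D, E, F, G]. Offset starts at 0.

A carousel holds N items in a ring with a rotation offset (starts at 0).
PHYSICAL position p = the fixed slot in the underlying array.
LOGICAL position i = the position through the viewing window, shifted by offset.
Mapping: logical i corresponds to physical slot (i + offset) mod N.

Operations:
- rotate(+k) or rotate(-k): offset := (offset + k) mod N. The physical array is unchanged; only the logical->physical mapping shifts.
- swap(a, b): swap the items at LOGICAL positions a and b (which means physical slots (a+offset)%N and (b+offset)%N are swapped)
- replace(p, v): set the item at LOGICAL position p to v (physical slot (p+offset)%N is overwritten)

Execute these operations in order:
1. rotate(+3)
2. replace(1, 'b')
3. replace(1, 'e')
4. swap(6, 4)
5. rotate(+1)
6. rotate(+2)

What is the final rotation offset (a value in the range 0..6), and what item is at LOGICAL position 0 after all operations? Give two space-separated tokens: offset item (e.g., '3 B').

Answer: 6 G

Derivation:
After op 1 (rotate(+3)): offset=3, physical=[A,B,C,D,E,F,G], logical=[D,E,F,G,A,B,C]
After op 2 (replace(1, 'b')): offset=3, physical=[A,B,C,D,b,F,G], logical=[D,b,F,G,A,B,C]
After op 3 (replace(1, 'e')): offset=3, physical=[A,B,C,D,e,F,G], logical=[D,e,F,G,A,B,C]
After op 4 (swap(6, 4)): offset=3, physical=[C,B,A,D,e,F,G], logical=[D,e,F,G,C,B,A]
After op 5 (rotate(+1)): offset=4, physical=[C,B,A,D,e,F,G], logical=[e,F,G,C,B,A,D]
After op 6 (rotate(+2)): offset=6, physical=[C,B,A,D,e,F,G], logical=[G,C,B,A,D,e,F]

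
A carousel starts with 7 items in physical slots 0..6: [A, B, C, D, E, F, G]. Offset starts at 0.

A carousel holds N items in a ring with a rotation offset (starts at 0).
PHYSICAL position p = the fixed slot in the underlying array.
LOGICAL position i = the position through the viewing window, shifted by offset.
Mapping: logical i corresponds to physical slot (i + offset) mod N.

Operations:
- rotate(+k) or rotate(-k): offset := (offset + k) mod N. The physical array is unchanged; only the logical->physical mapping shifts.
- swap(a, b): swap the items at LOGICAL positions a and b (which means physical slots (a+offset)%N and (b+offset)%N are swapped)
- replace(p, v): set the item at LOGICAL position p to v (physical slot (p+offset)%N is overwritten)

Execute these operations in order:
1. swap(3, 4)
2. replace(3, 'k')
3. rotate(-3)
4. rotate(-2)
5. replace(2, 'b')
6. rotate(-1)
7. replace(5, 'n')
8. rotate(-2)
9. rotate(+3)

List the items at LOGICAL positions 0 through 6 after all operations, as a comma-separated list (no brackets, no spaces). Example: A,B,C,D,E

Answer: C,k,b,F,n,A,B

Derivation:
After op 1 (swap(3, 4)): offset=0, physical=[A,B,C,E,D,F,G], logical=[A,B,C,E,D,F,G]
After op 2 (replace(3, 'k')): offset=0, physical=[A,B,C,k,D,F,G], logical=[A,B,C,k,D,F,G]
After op 3 (rotate(-3)): offset=4, physical=[A,B,C,k,D,F,G], logical=[D,F,G,A,B,C,k]
After op 4 (rotate(-2)): offset=2, physical=[A,B,C,k,D,F,G], logical=[C,k,D,F,G,A,B]
After op 5 (replace(2, 'b')): offset=2, physical=[A,B,C,k,b,F,G], logical=[C,k,b,F,G,A,B]
After op 6 (rotate(-1)): offset=1, physical=[A,B,C,k,b,F,G], logical=[B,C,k,b,F,G,A]
After op 7 (replace(5, 'n')): offset=1, physical=[A,B,C,k,b,F,n], logical=[B,C,k,b,F,n,A]
After op 8 (rotate(-2)): offset=6, physical=[A,B,C,k,b,F,n], logical=[n,A,B,C,k,b,F]
After op 9 (rotate(+3)): offset=2, physical=[A,B,C,k,b,F,n], logical=[C,k,b,F,n,A,B]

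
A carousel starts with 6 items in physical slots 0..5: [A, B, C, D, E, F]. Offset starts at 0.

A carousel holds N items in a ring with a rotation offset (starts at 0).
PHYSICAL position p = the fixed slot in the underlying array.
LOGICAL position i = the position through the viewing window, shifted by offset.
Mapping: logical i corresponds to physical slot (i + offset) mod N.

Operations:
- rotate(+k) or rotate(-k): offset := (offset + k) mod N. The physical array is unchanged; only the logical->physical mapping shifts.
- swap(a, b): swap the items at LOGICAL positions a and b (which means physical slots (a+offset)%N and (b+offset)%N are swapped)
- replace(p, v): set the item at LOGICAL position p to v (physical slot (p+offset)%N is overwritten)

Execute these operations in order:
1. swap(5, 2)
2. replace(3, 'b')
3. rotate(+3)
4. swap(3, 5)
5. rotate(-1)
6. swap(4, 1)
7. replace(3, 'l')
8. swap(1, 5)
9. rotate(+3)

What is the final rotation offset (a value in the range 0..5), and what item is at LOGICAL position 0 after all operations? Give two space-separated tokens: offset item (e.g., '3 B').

After op 1 (swap(5, 2)): offset=0, physical=[A,B,F,D,E,C], logical=[A,B,F,D,E,C]
After op 2 (replace(3, 'b')): offset=0, physical=[A,B,F,b,E,C], logical=[A,B,F,b,E,C]
After op 3 (rotate(+3)): offset=3, physical=[A,B,F,b,E,C], logical=[b,E,C,A,B,F]
After op 4 (swap(3, 5)): offset=3, physical=[F,B,A,b,E,C], logical=[b,E,C,F,B,A]
After op 5 (rotate(-1)): offset=2, physical=[F,B,A,b,E,C], logical=[A,b,E,C,F,B]
After op 6 (swap(4, 1)): offset=2, physical=[b,B,A,F,E,C], logical=[A,F,E,C,b,B]
After op 7 (replace(3, 'l')): offset=2, physical=[b,B,A,F,E,l], logical=[A,F,E,l,b,B]
After op 8 (swap(1, 5)): offset=2, physical=[b,F,A,B,E,l], logical=[A,B,E,l,b,F]
After op 9 (rotate(+3)): offset=5, physical=[b,F,A,B,E,l], logical=[l,b,F,A,B,E]

Answer: 5 l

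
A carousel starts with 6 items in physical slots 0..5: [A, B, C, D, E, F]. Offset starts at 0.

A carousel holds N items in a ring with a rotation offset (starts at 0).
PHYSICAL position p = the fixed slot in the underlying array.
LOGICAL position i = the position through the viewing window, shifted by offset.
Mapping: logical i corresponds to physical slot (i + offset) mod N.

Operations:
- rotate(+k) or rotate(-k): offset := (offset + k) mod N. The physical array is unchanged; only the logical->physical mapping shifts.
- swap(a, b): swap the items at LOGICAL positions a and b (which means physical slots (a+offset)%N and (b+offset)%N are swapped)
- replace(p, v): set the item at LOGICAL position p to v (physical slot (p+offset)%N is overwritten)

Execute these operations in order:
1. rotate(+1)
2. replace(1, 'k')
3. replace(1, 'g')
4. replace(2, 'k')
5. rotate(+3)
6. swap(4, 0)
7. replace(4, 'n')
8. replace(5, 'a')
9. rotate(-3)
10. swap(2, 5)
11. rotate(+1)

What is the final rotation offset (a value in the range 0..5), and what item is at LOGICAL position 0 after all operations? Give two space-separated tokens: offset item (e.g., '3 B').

Answer: 2 n

Derivation:
After op 1 (rotate(+1)): offset=1, physical=[A,B,C,D,E,F], logical=[B,C,D,E,F,A]
After op 2 (replace(1, 'k')): offset=1, physical=[A,B,k,D,E,F], logical=[B,k,D,E,F,A]
After op 3 (replace(1, 'g')): offset=1, physical=[A,B,g,D,E,F], logical=[B,g,D,E,F,A]
After op 4 (replace(2, 'k')): offset=1, physical=[A,B,g,k,E,F], logical=[B,g,k,E,F,A]
After op 5 (rotate(+3)): offset=4, physical=[A,B,g,k,E,F], logical=[E,F,A,B,g,k]
After op 6 (swap(4, 0)): offset=4, physical=[A,B,E,k,g,F], logical=[g,F,A,B,E,k]
After op 7 (replace(4, 'n')): offset=4, physical=[A,B,n,k,g,F], logical=[g,F,A,B,n,k]
After op 8 (replace(5, 'a')): offset=4, physical=[A,B,n,a,g,F], logical=[g,F,A,B,n,a]
After op 9 (rotate(-3)): offset=1, physical=[A,B,n,a,g,F], logical=[B,n,a,g,F,A]
After op 10 (swap(2, 5)): offset=1, physical=[a,B,n,A,g,F], logical=[B,n,A,g,F,a]
After op 11 (rotate(+1)): offset=2, physical=[a,B,n,A,g,F], logical=[n,A,g,F,a,B]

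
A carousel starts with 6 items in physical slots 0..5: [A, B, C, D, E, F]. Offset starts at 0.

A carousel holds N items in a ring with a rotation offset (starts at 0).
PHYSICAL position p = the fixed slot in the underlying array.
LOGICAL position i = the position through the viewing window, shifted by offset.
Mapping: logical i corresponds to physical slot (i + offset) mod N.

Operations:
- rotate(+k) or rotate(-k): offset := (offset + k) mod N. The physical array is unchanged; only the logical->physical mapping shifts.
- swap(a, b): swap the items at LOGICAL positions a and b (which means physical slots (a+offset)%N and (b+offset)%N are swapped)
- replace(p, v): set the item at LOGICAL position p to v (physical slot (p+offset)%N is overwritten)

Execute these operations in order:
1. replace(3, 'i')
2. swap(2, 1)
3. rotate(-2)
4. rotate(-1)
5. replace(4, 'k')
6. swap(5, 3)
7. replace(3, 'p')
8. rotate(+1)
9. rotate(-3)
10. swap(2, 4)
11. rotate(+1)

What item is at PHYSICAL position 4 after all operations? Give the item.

After op 1 (replace(3, 'i')): offset=0, physical=[A,B,C,i,E,F], logical=[A,B,C,i,E,F]
After op 2 (swap(2, 1)): offset=0, physical=[A,C,B,i,E,F], logical=[A,C,B,i,E,F]
After op 3 (rotate(-2)): offset=4, physical=[A,C,B,i,E,F], logical=[E,F,A,C,B,i]
After op 4 (rotate(-1)): offset=3, physical=[A,C,B,i,E,F], logical=[i,E,F,A,C,B]
After op 5 (replace(4, 'k')): offset=3, physical=[A,k,B,i,E,F], logical=[i,E,F,A,k,B]
After op 6 (swap(5, 3)): offset=3, physical=[B,k,A,i,E,F], logical=[i,E,F,B,k,A]
After op 7 (replace(3, 'p')): offset=3, physical=[p,k,A,i,E,F], logical=[i,E,F,p,k,A]
After op 8 (rotate(+1)): offset=4, physical=[p,k,A,i,E,F], logical=[E,F,p,k,A,i]
After op 9 (rotate(-3)): offset=1, physical=[p,k,A,i,E,F], logical=[k,A,i,E,F,p]
After op 10 (swap(2, 4)): offset=1, physical=[p,k,A,F,E,i], logical=[k,A,F,E,i,p]
After op 11 (rotate(+1)): offset=2, physical=[p,k,A,F,E,i], logical=[A,F,E,i,p,k]

Answer: E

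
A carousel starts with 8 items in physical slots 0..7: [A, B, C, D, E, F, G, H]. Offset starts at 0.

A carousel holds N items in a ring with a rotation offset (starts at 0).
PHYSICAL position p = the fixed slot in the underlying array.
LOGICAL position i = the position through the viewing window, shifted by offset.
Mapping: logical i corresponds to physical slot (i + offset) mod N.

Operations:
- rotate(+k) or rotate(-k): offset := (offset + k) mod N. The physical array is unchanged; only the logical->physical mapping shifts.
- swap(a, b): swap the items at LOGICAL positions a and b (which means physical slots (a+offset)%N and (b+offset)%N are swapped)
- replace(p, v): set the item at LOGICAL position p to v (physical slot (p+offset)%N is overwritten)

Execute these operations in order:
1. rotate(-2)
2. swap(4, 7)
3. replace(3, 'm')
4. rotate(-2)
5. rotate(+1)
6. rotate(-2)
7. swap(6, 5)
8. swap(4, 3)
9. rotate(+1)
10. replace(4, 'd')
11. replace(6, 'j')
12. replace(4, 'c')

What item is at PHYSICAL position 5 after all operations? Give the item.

After op 1 (rotate(-2)): offset=6, physical=[A,B,C,D,E,F,G,H], logical=[G,H,A,B,C,D,E,F]
After op 2 (swap(4, 7)): offset=6, physical=[A,B,F,D,E,C,G,H], logical=[G,H,A,B,F,D,E,C]
After op 3 (replace(3, 'm')): offset=6, physical=[A,m,F,D,E,C,G,H], logical=[G,H,A,m,F,D,E,C]
After op 4 (rotate(-2)): offset=4, physical=[A,m,F,D,E,C,G,H], logical=[E,C,G,H,A,m,F,D]
After op 5 (rotate(+1)): offset=5, physical=[A,m,F,D,E,C,G,H], logical=[C,G,H,A,m,F,D,E]
After op 6 (rotate(-2)): offset=3, physical=[A,m,F,D,E,C,G,H], logical=[D,E,C,G,H,A,m,F]
After op 7 (swap(6, 5)): offset=3, physical=[m,A,F,D,E,C,G,H], logical=[D,E,C,G,H,m,A,F]
After op 8 (swap(4, 3)): offset=3, physical=[m,A,F,D,E,C,H,G], logical=[D,E,C,H,G,m,A,F]
After op 9 (rotate(+1)): offset=4, physical=[m,A,F,D,E,C,H,G], logical=[E,C,H,G,m,A,F,D]
After op 10 (replace(4, 'd')): offset=4, physical=[d,A,F,D,E,C,H,G], logical=[E,C,H,G,d,A,F,D]
After op 11 (replace(6, 'j')): offset=4, physical=[d,A,j,D,E,C,H,G], logical=[E,C,H,G,d,A,j,D]
After op 12 (replace(4, 'c')): offset=4, physical=[c,A,j,D,E,C,H,G], logical=[E,C,H,G,c,A,j,D]

Answer: C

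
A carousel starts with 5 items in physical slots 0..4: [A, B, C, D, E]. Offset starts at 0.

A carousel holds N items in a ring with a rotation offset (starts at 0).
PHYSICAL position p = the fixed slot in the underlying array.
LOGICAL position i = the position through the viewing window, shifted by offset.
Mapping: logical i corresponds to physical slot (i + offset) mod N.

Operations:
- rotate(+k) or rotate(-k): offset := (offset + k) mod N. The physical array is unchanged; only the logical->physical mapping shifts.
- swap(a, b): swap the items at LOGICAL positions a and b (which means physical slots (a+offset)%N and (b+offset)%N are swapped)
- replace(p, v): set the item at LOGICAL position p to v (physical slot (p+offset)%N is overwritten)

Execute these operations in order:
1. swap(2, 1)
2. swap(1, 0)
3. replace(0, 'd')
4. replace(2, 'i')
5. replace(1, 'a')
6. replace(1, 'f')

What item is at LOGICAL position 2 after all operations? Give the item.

Answer: i

Derivation:
After op 1 (swap(2, 1)): offset=0, physical=[A,C,B,D,E], logical=[A,C,B,D,E]
After op 2 (swap(1, 0)): offset=0, physical=[C,A,B,D,E], logical=[C,A,B,D,E]
After op 3 (replace(0, 'd')): offset=0, physical=[d,A,B,D,E], logical=[d,A,B,D,E]
After op 4 (replace(2, 'i')): offset=0, physical=[d,A,i,D,E], logical=[d,A,i,D,E]
After op 5 (replace(1, 'a')): offset=0, physical=[d,a,i,D,E], logical=[d,a,i,D,E]
After op 6 (replace(1, 'f')): offset=0, physical=[d,f,i,D,E], logical=[d,f,i,D,E]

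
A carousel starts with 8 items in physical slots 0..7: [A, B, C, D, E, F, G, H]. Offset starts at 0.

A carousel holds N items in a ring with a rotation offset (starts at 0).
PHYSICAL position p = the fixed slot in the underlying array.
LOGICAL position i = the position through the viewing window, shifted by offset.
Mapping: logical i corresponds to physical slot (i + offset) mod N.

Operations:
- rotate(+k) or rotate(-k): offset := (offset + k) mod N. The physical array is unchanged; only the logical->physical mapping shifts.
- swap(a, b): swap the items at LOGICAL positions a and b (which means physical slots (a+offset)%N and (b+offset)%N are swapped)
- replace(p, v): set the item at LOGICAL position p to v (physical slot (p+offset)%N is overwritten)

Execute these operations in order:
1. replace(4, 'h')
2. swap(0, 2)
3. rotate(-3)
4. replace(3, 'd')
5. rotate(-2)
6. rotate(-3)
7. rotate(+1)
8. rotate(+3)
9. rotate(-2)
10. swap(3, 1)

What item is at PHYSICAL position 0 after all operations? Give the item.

Answer: d

Derivation:
After op 1 (replace(4, 'h')): offset=0, physical=[A,B,C,D,h,F,G,H], logical=[A,B,C,D,h,F,G,H]
After op 2 (swap(0, 2)): offset=0, physical=[C,B,A,D,h,F,G,H], logical=[C,B,A,D,h,F,G,H]
After op 3 (rotate(-3)): offset=5, physical=[C,B,A,D,h,F,G,H], logical=[F,G,H,C,B,A,D,h]
After op 4 (replace(3, 'd')): offset=5, physical=[d,B,A,D,h,F,G,H], logical=[F,G,H,d,B,A,D,h]
After op 5 (rotate(-2)): offset=3, physical=[d,B,A,D,h,F,G,H], logical=[D,h,F,G,H,d,B,A]
After op 6 (rotate(-3)): offset=0, physical=[d,B,A,D,h,F,G,H], logical=[d,B,A,D,h,F,G,H]
After op 7 (rotate(+1)): offset=1, physical=[d,B,A,D,h,F,G,H], logical=[B,A,D,h,F,G,H,d]
After op 8 (rotate(+3)): offset=4, physical=[d,B,A,D,h,F,G,H], logical=[h,F,G,H,d,B,A,D]
After op 9 (rotate(-2)): offset=2, physical=[d,B,A,D,h,F,G,H], logical=[A,D,h,F,G,H,d,B]
After op 10 (swap(3, 1)): offset=2, physical=[d,B,A,F,h,D,G,H], logical=[A,F,h,D,G,H,d,B]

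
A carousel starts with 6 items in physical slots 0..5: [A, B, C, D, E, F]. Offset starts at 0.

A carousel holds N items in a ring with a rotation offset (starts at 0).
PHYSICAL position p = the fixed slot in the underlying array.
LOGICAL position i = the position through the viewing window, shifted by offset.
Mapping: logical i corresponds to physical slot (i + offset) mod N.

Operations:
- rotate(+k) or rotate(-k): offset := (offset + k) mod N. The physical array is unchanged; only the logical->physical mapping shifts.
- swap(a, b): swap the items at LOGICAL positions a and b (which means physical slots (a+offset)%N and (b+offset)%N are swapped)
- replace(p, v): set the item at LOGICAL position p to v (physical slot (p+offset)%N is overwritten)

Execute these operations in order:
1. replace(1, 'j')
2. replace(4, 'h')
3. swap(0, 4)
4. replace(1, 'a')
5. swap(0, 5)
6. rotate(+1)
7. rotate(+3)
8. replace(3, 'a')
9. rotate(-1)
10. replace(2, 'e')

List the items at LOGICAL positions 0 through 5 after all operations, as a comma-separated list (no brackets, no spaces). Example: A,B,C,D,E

Answer: D,A,e,F,a,C

Derivation:
After op 1 (replace(1, 'j')): offset=0, physical=[A,j,C,D,E,F], logical=[A,j,C,D,E,F]
After op 2 (replace(4, 'h')): offset=0, physical=[A,j,C,D,h,F], logical=[A,j,C,D,h,F]
After op 3 (swap(0, 4)): offset=0, physical=[h,j,C,D,A,F], logical=[h,j,C,D,A,F]
After op 4 (replace(1, 'a')): offset=0, physical=[h,a,C,D,A,F], logical=[h,a,C,D,A,F]
After op 5 (swap(0, 5)): offset=0, physical=[F,a,C,D,A,h], logical=[F,a,C,D,A,h]
After op 6 (rotate(+1)): offset=1, physical=[F,a,C,D,A,h], logical=[a,C,D,A,h,F]
After op 7 (rotate(+3)): offset=4, physical=[F,a,C,D,A,h], logical=[A,h,F,a,C,D]
After op 8 (replace(3, 'a')): offset=4, physical=[F,a,C,D,A,h], logical=[A,h,F,a,C,D]
After op 9 (rotate(-1)): offset=3, physical=[F,a,C,D,A,h], logical=[D,A,h,F,a,C]
After op 10 (replace(2, 'e')): offset=3, physical=[F,a,C,D,A,e], logical=[D,A,e,F,a,C]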